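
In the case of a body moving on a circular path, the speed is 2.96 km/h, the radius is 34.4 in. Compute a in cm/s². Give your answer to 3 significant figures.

Directly: a = v²/r.
v = 2.96 km/h = 0.8222 m/s; r = 34.4 in = 0.8738 m.
a = 0.7737 m/s²
0.7737 m/s² × (1 cm/s² / 0.01000 m/s²) = 77.37 cm/s²

77.4 cm/s²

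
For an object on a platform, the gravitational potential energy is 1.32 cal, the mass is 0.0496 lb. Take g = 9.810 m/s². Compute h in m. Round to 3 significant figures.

25.0 m

Rearranging PE = m·g·h for h: h = PE/(m·g).
PE = 1.32 cal = 5.523 J; m = 0.0496 lb = 0.02250 kg; g = 9.810 m/s².
h = 25.02 m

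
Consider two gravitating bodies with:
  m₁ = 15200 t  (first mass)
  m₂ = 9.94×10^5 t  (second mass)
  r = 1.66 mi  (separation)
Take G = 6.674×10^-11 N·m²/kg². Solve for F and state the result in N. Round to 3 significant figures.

From Newton's law of gravitation: F = Gm₁m₂/r².
m₁ = 15200 t = 1.520×10^7 kg; m₂ = 9.94×10^5 t = 9.940×10^8 kg; r = 1.66 mi = 2672 m; G = 6.674×10^-11 N·m²/kg².
F = 0.1413 N

0.141 N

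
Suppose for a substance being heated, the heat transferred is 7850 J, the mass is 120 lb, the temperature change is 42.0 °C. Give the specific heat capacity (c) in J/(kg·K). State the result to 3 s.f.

Solving Q = m·c·ΔT for c: c = Q/(m·ΔT).
Q = 7850 J; m = 120 lb = 54.43 kg; ΔT = 42.0 °C = 42.00 K.
c = 3.434 J/(kg·K)

3.43 J/(kg·K)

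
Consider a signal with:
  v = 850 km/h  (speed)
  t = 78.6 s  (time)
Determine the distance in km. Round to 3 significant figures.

18.6 km

Solving v = d/t for d: d = v·t.
v = 850 km/h = 236.1 m/s; t = 78.6 s.
d = 18558 m
18558 m × (1 km / 1000 m) = 18.56 km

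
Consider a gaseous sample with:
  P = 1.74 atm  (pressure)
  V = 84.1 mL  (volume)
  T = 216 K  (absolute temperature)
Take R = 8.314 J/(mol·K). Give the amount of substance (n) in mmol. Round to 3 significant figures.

8.26 mmol

Rearranging PV = nRT for n: n = PV/(RT).
P = 1.74 atm = 1.763×10^5 Pa; V = 84.1 mL = 8.410×10^-5 m³; T = 216 K; R = 8.314 J/(mol·K).
n = 0.008257 mol
0.008257 mol × (1 mmol / 0.001000 mol) = 8.257 mmol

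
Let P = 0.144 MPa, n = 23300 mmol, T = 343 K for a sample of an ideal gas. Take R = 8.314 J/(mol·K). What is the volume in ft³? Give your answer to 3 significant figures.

From the ideal-gas law: V = nRT/P.
P = 0.144 MPa = 1.440×10^5 Pa; n = 23300 mmol = 23.30 mol; T = 343 K; R = 8.314 J/(mol·K).
V = 0.4614 m³
0.4614 m³ × (1 ft³ / 0.02832 m³) = 16.29 ft³

16.3 ft³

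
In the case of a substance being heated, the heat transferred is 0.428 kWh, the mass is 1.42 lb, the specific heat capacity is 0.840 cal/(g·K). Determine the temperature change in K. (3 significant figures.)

Solving Q = m·c·ΔT for ΔT: ΔT = Q/(m·c).
Q = 0.428 kWh = 1.541×10^6 J; m = 1.42 lb = 0.6441 kg; c = 0.840 cal/(g·K) = 3515 J/(kg·K).
ΔT = 680.6 K

681 K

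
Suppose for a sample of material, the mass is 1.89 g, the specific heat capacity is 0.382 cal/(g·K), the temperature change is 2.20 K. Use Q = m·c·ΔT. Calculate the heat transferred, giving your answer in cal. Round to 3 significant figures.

1.59 cal

Q is given directly by: Q = mcΔT.
m = 1.89 g = 0.001890 kg; c = 0.382 cal/(g·K) = 1598 J/(kg·K); ΔT = 2.20 K.
Q = 6.646 J  (the unit combination reduces to kg·m²/s² = J)
6.646 J × (1 cal / 4.184 J) = 1.588 cal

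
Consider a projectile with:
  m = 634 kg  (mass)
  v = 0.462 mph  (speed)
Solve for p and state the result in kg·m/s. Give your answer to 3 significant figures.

Directly: p = mv.
m = 634 kg; v = 0.462 mph = 0.2065 m/s.
p = 130.9 kg·m/s

131 kg·m/s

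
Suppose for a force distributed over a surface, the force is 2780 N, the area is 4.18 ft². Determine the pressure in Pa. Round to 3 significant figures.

7160 Pa

P is given directly by: P = F/A.
F = 2780 N; A = 4.18 ft² = 0.3883 m².
P = 7159 Pa  (the unit combination reduces to kg/(m·s²) = Pa)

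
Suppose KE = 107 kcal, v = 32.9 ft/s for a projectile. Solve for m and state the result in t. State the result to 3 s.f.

Rearranging KE = ½mv² for m: m = 2·KE/v².
KE = 107 kcal = 4.477×10^5 J; v = 32.9 ft/s = 10.03 m/s.
m = 8904 kg
8904 kg × (1 t / 1000 kg) = 8.904 t

8.90 t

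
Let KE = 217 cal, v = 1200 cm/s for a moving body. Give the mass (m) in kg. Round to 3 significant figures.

12.6 kg

Rearranging: m = 2·KE/v².
KE = 217 cal = 907.9 J; v = 1200 cm/s = 12.00 m/s.
m = 12.61 kg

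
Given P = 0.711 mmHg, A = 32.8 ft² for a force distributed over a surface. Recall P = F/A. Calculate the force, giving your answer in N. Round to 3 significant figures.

289 N

Rearranging: F = P·A.
P = 0.711 mmHg = 94.79 Pa; A = 32.8 ft² = 3.047 m².
F = 288.9 N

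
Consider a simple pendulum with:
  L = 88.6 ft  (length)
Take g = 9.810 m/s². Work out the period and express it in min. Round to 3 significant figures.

Directly: T = 2π√(L/g).
L = 88.6 ft = 27.01 m; g = 9.810 m/s².
T = 10.42 s
10.42 s × (1 min / 60.00 s) = 0.1737 min

0.174 min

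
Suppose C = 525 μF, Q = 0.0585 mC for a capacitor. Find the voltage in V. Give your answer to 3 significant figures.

Rearranging C = Q/V for V: V = Q/C.
C = 525 μF = 5.250×10^-4 F; Q = 0.0585 mC = 5.850×10^-5 C.
V = 0.1114 V

0.111 V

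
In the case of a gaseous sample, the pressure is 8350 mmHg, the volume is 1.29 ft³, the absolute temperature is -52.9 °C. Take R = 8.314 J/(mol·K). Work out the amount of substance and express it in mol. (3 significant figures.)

From the ideal-gas law: n = PV/(RT).
P = 8350 mmHg = 1.113×10^6 Pa; V = 1.29 ft³ = 0.03653 m³; T = -52.9 °C = 220.2 K; R = 8.314 J/(mol·K).
n = 22.21 mol

22.2 mol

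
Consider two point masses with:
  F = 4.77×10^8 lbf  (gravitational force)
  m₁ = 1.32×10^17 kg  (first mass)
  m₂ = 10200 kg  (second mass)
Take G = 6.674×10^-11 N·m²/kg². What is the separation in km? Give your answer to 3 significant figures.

0.00651 km

Rearranging F = G·m₁·m₂/r² for r: r = √(G·m₁m₂/F).
F = 4.77×10^8 lbf = 2.122×10^9 N; m₁ = 1.32×10^17 kg; m₂ = 10200 kg; G = 6.674×10^-11 N·m²/kg².
r = 6.508 m
6.508 m × (1 km / 1000 m) = 0.006508 km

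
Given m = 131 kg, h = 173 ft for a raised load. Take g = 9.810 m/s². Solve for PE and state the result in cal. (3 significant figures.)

Directly: PE = mgh.
m = 131 kg; h = 173 ft = 52.73 m; g = 9.810 m/s².
PE = 67764 J
67764 J × (1 cal / 4.184 J) = 16196 cal

16200 cal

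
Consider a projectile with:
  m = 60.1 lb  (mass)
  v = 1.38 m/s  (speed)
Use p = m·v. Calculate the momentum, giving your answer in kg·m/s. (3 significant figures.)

37.6 kg·m/s

Directly: p = mv.
m = 60.1 lb = 27.26 kg; v = 1.38 m/s.
p = 37.62 kg·m/s  (the unit combination reduces to kg·m/s = kg·m/s)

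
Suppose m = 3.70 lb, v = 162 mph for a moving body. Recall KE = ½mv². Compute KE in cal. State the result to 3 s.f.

1050 cal

KE is given directly by: KE = ½mv².
m = 3.70 lb = 1.678 kg; v = 162 mph = 72.42 m/s.
KE = 4401 J  (the unit combination reduces to kg·m²/s² = J)
4401 J × (1 cal / 4.184 J) = 1052 cal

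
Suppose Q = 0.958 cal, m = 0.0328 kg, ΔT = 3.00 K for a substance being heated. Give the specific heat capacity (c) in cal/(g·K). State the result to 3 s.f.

0.00974 cal/(g·K)

Rearranging: c = Q/(m·ΔT).
Q = 0.958 cal = 4.008 J; m = 0.0328 kg; ΔT = 3.00 K.
c = 40.73 J/(kg·K)
40.73 J/(kg·K) × (1 cal/(g·K) / 4184 J/(kg·K)) = 0.009736 cal/(g·K)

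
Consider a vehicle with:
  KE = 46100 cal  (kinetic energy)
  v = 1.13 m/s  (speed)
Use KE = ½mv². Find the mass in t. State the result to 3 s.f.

302 t

Solving KE = ½mv² for m: m = 2·KE/v².
KE = 46100 cal = 1.929×10^5 J; v = 1.13 m/s.
m = 3.021×10^5 kg
3.021×10^5 kg × (1 t / 1000 kg) = 302.1 t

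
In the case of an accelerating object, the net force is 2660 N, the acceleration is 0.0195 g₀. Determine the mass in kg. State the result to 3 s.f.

Solving F = m·a for m: m = F/a.
F = 2660 N; a = 0.0195 g₀ = 0.1912 m/s².
m = 13910 kg

13900 kg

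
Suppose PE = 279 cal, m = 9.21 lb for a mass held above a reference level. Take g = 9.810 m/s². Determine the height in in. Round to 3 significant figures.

1120 in

Solving PE = m·g·h for h: h = PE/(m·g).
PE = 279 cal = 1167 J; m = 9.21 lb = 4.178 kg; g = 9.810 m/s².
h = 28.48 m
28.48 m × (1 in / 0.02540 m) = 1121 in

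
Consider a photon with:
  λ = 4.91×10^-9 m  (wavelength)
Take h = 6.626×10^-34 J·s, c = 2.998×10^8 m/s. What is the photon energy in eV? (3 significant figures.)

E is given directly by: E = hc/λ.
λ = 4.91×10^-9 m; h = 6.626×10^-34 J·s; c = 2.998×10^8 m/s.
E = 4.046×10^-17 J  (the unit combination reduces to kg·m²/s² = J)
4.046×10^-17 J × (1 eV / 1.602×10^-19 J) = 252.5 eV

253 eV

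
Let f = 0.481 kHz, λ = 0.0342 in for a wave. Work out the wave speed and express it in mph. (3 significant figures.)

Directly: v = fλ.
f = 0.481 kHz = 481.0 Hz; λ = 0.0342 in = 8.687×10^-4 m.
v = 0.4178 m/s
0.4178 m/s × (1 mph / 0.4470 m/s) = 0.9347 mph

0.935 mph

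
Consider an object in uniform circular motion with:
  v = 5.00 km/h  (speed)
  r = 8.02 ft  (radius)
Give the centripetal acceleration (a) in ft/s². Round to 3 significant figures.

2.59 ft/s²

a is given directly by: a = v²/r.
v = 5.00 km/h = 1.389 m/s; r = 8.02 ft = 2.444 m.
a = 0.7891 m/s²
0.7891 m/s² × (1 ft/s² / 0.3048 m/s²) = 2.589 ft/s²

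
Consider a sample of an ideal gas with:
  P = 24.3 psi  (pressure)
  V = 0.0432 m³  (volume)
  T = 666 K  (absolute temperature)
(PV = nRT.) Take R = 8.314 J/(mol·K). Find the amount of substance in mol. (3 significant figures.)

Solving PV = nRT for n: n = PV/(RT).
P = 24.3 psi = 1.675×10^5 Pa; V = 0.0432 m³; T = 666 K; R = 8.314 J/(mol·K).
n = 1.307 mol

1.31 mol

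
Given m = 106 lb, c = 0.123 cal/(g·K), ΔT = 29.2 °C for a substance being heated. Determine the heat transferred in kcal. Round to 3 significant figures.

Directly: Q = mcΔT.
m = 106 lb = 48.08 kg; c = 0.123 cal/(g·K) = 514.6 J/(kg·K); ΔT = 29.2 °C = 29.20 K.
Q = 7.225×10^5 J
7.225×10^5 J × (1 kcal / 4184 J) = 172.7 kcal

173 kcal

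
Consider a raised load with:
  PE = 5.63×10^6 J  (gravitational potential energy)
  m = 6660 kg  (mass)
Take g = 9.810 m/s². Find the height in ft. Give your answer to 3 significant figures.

283 ft

Rearranging PE = m·g·h for h: h = PE/(m·g).
PE = 5.63×10^6 J; m = 6660 kg; g = 9.810 m/s².
h = 86.17 m
86.17 m × (1 ft / 0.3048 m) = 282.7 ft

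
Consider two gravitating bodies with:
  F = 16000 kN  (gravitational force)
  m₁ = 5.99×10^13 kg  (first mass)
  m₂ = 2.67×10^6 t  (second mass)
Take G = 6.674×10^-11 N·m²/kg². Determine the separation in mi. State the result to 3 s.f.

0.508 mi

From Newton's law of gravitation: r = √(G·m₁m₂/F).
F = 16000 kN = 1.600×10^7 N; m₁ = 5.99×10^13 kg; m₂ = 2.67×10^6 t = 2.670×10^9 kg; G = 6.674×10^-11 N·m²/kg².
r = 816.8 m
816.8 m × (1 mi / 1609 m) = 0.5075 mi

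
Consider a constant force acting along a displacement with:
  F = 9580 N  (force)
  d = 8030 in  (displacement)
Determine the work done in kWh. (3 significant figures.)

Directly: W = F·d.
F = 9580 N; d = 8030 in = 204.0 m.
W = 1.954×10^6 J
1.954×10^6 J × (1 kWh / 3.600×10^6 J) = 0.5428 kWh

0.543 kWh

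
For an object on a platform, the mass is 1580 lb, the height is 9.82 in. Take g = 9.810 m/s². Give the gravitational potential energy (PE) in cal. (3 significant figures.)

419 cal

Directly: PE = mgh.
m = 1580 lb = 716.7 kg; h = 9.82 in = 0.2494 m; g = 9.810 m/s².
PE = 1754 J  (the unit combination reduces to kg·m²/s² = J)
1754 J × (1 cal / 4.184 J) = 419.1 cal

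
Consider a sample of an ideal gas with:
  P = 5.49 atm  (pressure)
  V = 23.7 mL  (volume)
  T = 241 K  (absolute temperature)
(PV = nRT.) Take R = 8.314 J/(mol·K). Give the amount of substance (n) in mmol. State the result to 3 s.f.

From the ideal-gas law: n = PV/(RT).
P = 5.49 atm = 5.563×10^5 Pa; V = 23.7 mL = 2.370×10^-5 m³; T = 241 K; R = 8.314 J/(mol·K).
n = 0.006580 mol
0.006580 mol × (1 mmol / 0.001000 mol) = 6.580 mmol

6.58 mmol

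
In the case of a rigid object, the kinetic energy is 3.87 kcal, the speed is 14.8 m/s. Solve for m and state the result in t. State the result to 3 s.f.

0.148 t

Rearranging KE = ½mv² for m: m = 2·KE/v².
KE = 3.87 kcal = 16192 J; v = 14.8 m/s.
m = 147.8 kg
147.8 kg × (1 t / 1000 kg) = 0.1478 t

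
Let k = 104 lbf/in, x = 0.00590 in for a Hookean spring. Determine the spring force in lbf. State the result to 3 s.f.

From Hooke's law: F = kx.
k = 104 lbf/in = 18213 N/m; x = 0.00590 in = 1.499×10^-4 m.
F = 2.729 N  (the unit combination reduces to kg·m/s² = N)
2.729 N × (1 lbf / 4.448 N) = 0.6136 lbf

0.614 lbf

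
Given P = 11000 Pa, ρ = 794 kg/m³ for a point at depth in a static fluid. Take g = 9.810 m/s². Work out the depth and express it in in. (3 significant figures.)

55.6 in

Solving P = ρ·g·h for h: h = P/(ρ·g).
P = 11000 Pa; ρ = 794 kg/m³; g = 9.810 m/s².
h = 1.412 m
1.412 m × (1 in / 0.02540 m) = 55.60 in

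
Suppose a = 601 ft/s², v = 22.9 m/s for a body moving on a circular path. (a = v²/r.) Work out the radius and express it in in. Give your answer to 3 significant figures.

113 in

Rearranging a = v²/r for r: r = v²/a.
a = 601 ft/s² = 183.2 m/s²; v = 22.9 m/s.
r = 2.863 m
2.863 m × (1 in / 0.02540 m) = 112.7 in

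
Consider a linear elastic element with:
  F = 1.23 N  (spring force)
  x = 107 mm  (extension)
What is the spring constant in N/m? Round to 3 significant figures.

From Hooke's law: k = F/x.
F = 1.23 N; x = 107 mm = 0.1070 m.
k = 11.50 N/m

11.5 N/m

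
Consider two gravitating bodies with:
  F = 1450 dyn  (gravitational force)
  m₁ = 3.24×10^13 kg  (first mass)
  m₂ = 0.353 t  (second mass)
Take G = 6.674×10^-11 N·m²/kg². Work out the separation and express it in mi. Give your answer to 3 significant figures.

4.51 mi

From Newton's law of gravitation: r = √(G·m₁m₂/F).
F = 1450 dyn = 0.01450 N; m₁ = 3.24×10^13 kg; m₂ = 0.353 t = 353.0 kg; G = 6.674×10^-11 N·m²/kg².
r = 7256 m
7256 m × (1 mi / 1609 m) = 4.508 mi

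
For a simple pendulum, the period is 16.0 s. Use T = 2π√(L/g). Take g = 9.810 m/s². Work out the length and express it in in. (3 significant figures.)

Solving T = 2π√(L/g) for L: L = g·(T/2π)².
T = 16.0 s; g = 9.810 m/s².
L = 63.61 m
63.61 m × (1 in / 0.02540 m) = 2504 in

2500 in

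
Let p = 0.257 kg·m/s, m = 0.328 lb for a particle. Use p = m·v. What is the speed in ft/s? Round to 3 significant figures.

Solving p = m·v for v: v = p/m.
p = 0.257 kg·m/s; m = 0.328 lb = 0.1488 kg.
v = 1.727 m/s
1.727 m/s × (1 ft/s / 0.3048 m/s) = 5.667 ft/s

5.67 ft/s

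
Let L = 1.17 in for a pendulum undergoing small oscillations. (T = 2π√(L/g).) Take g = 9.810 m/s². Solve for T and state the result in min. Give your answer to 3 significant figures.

Directly: T = 2π√(L/g).
L = 1.17 in = 0.02972 m; g = 9.810 m/s².
T = 0.3458 s
0.3458 s × (1 min / 60.00 s) = 0.005764 min

0.00576 min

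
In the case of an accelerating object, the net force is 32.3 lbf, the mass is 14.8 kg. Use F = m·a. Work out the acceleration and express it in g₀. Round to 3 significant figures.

0.990 g₀

From Newton's second law: a = F/m.
F = 32.3 lbf = 143.7 N; m = 14.8 kg.
a = 9.708 m/s²
9.708 m/s² × (1 g₀ / 9.807 m/s²) = 0.9899 g₀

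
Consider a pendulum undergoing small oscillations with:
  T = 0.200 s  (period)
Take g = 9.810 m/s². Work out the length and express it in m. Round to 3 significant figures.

0.00994 m

Rearranging: L = g·(T/2π)².
T = 0.200 s; g = 9.810 m/s².
L = 0.009940 m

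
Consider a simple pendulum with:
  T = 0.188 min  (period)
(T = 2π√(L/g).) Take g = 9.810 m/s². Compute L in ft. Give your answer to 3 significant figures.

Rearranging T = 2π√(L/g) for L: L = g·(T/2π)².
T = 0.188 min = 11.28 s; g = 9.810 m/s².
L = 31.62 m
31.62 m × (1 ft / 0.3048 m) = 103.7 ft

104 ft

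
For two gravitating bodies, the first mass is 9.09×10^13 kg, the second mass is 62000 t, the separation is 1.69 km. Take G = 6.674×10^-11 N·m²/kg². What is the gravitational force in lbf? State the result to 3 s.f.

From Newton's law of gravitation: F = Gm₁m₂/r².
m₁ = 9.09×10^13 kg; m₂ = 62000 t = 6.200×10^7 kg; r = 1.69 km = 1690 m; G = 6.674×10^-11 N·m²/kg².
F = 1.317×10^5 N
1.317×10^5 N × (1 lbf / 4.448 N) = 29606 lbf

29600 lbf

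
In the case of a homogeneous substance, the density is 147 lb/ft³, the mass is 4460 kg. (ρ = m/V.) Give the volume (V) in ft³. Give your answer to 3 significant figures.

Rearranging ρ = m/V for V: V = m/ρ.
ρ = 147 lb/ft³ = 2355 kg/m³; m = 4460 kg.
V = 1.894 m³
1.894 m³ × (1 ft³ / 0.02832 m³) = 66.89 ft³

66.9 ft³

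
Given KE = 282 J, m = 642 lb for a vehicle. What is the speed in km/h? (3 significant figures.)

Solving KE = ½mv² for v: v = √(2·KE/m).
KE = 282 J; m = 642 lb = 291.2 kg.
v = 1.392 m/s
1.392 m/s × (1 km/h / 0.2778 m/s) = 5.010 km/h

5.01 km/h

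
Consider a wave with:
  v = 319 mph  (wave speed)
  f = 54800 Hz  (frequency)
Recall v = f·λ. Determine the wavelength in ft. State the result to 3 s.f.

Rearranging: λ = v/f.
v = 319 mph = 142.6 m/s; f = 54800 Hz.
λ = 0.002602 m
0.002602 m × (1 ft / 0.3048 m) = 0.008538 ft

0.00854 ft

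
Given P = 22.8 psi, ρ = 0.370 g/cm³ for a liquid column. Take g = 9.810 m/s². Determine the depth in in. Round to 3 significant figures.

1710 in

Rearranging: h = P/(ρ·g).
P = 22.8 psi = 1.572×10^5 Pa; ρ = 0.370 g/cm³ = 370.0 kg/m³; g = 9.810 m/s².
h = 43.31 m
43.31 m × (1 in / 0.02540 m) = 1705 in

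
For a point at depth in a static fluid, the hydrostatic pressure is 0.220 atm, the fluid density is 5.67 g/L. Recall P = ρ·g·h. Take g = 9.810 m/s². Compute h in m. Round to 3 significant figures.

401 m

Solving P = ρ·g·h for h: h = P/(ρ·g).
P = 0.220 atm = 22292 Pa; ρ = 5.67 g/L = 5.670 kg/m³; g = 9.810 m/s².
h = 400.8 m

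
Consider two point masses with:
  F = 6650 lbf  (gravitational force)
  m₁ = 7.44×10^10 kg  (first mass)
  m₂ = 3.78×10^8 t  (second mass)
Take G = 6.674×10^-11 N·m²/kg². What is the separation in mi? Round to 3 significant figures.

4.95 mi

Rearranging F = G·m₁·m₂/r² for r: r = √(G·m₁m₂/F).
F = 6650 lbf = 29581 N; m₁ = 7.44×10^10 kg; m₂ = 3.78×10^8 t = 3.780×10^11 kg; G = 6.674×10^-11 N·m²/kg².
r = 7966 m
7966 m × (1 mi / 1609 m) = 4.950 mi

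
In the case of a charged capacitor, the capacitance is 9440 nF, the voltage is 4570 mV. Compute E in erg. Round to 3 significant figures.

Directly: E = ½CV².
C = 9440 nF = 9.440×10^-6 F; V = 4570 mV = 4.570 V.
E = 9.858×10^-5 J
9.858×10^-5 J × (1 erg / 1.000×10^-7 J) = 985.8 erg

986 erg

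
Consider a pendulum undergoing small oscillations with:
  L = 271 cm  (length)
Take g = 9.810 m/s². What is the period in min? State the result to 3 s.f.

0.0550 min

T is given directly by: T = 2π√(L/g).
L = 271 cm = 2.710 m; g = 9.810 m/s².
T = 3.302 s
3.302 s × (1 min / 60.00 s) = 0.05504 min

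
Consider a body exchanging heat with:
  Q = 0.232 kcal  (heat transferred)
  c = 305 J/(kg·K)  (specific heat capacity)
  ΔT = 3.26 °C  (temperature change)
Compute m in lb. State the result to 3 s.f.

Rearranging Q = m·c·ΔT for m: m = Q/(c·ΔT).
Q = 0.232 kcal = 970.7 J; c = 305 J/(kg·K); ΔT = 3.26 °C = 3.260 K.
m = 0.9763 kg
0.9763 kg × (1 lb / 0.4536 kg) = 2.152 lb

2.15 lb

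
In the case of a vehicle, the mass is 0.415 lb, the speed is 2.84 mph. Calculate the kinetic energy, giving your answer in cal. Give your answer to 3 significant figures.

KE is given directly by: KE = ½mv².
m = 0.415 lb = 0.1882 kg; v = 2.84 mph = 1.270 m/s.
KE = 0.1517 J  (the unit combination reduces to kg·m²/s² = J)
0.1517 J × (1 cal / 4.184 J) = 0.03626 cal

0.0363 cal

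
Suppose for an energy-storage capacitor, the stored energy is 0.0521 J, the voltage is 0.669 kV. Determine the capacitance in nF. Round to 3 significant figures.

233 nF

Rearranging: C = 2E/V².
E = 0.0521 J; V = 0.669 kV = 669.0 V.
C = 2.328×10^-7 F
2.328×10^-7 F × (1 nF / 1.000×10^-9 F) = 232.8 nF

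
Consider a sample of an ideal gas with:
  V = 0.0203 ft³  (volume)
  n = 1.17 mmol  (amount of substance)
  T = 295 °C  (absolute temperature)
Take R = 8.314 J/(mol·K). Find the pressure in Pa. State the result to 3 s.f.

9610 Pa

P is given directly by: P = nRT/V.
V = 0.0203 ft³ = 5.748×10^-4 m³; n = 1.17 mmol = 0.001170 mol; T = 295 °C = 568.1 K; R = 8.314 J/(mol·K).
P = 9614 Pa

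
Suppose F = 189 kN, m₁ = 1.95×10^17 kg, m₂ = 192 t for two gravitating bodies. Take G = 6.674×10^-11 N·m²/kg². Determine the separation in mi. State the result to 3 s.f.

Solving F = G·m₁·m₂/r² for r: r = √(G·m₁m₂/F).
F = 189 kN = 1.890×10^5 N; m₁ = 1.95×10^17 kg; m₂ = 192 t = 1.920×10^5 kg; G = 6.674×10^-11 N·m²/kg².
r = 3636 m
3636 m × (1 mi / 1609 m) = 2.259 mi

2.26 mi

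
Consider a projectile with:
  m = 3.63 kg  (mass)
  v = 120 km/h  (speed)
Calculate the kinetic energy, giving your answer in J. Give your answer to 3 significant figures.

KE is given directly by: KE = ½mv².
m = 3.63 kg; v = 120 km/h = 33.33 m/s.
KE = 2017 J

2020 J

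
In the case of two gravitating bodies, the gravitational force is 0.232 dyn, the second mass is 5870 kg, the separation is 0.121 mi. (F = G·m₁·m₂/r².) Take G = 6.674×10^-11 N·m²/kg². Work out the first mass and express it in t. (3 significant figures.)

225 t

From Newton's law of gravitation: m₁ = F·r²/(G·m₂).
F = 0.232 dyn = 2.320×10^-6 N; m₂ = 5870 kg; r = 0.121 mi = 194.7 m; G = 6.674×10^-11 N·m²/kg².
m₁ = 2.246×10^5 kg
2.246×10^5 kg × (1 t / 1000 kg) = 224.6 t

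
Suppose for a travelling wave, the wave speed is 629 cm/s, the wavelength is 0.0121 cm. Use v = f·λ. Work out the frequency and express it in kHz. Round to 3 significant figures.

52.0 kHz

Rearranging: f = v/λ.
v = 629 cm/s = 6.290 m/s; λ = 0.0121 cm = 1.210×10^-4 m.
f = 51983 Hz
51983 Hz × (1 kHz / 1000 Hz) = 51.98 kHz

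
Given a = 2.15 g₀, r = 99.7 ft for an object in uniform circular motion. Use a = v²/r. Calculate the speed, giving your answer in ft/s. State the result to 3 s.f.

Solving a = v²/r for v: v = √(a·r).
a = 2.15 g₀ = 21.08 m/s²; r = 99.7 ft = 30.39 m.
v = 25.31 m/s
25.31 m/s × (1 ft/s / 0.3048 m/s) = 83.05 ft/s

83.0 ft/s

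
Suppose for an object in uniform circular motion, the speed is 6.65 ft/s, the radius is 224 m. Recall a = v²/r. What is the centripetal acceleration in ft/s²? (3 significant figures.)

0.0602 ft/s²

a is given directly by: a = v²/r.
v = 6.65 ft/s = 2.027 m/s; r = 224 m.
a = 0.01834 m/s²
0.01834 m/s² × (1 ft/s² / 0.3048 m/s²) = 0.06017 ft/s²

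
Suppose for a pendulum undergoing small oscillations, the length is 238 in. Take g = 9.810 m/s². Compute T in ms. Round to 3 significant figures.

4930 ms

T is given directly by: T = 2π√(L/g).
L = 238 in = 6.045 m; g = 9.810 m/s².
T = 4.932 s
4.932 s × (1 ms / 0.001000 s) = 4932 ms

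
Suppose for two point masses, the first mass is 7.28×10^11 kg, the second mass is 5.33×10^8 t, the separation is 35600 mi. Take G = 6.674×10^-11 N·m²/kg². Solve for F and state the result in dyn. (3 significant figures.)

From Newton's law of gravitation: F = Gm₁m₂/r².
m₁ = 7.28×10^11 kg; m₂ = 5.33×10^8 t = 5.330×10^11 kg; r = 35600 mi = 5.729×10^7 m; G = 6.674×10^-11 N·m²/kg².
F = 0.007889 N
0.007889 N × (1 dyn / 1.000×10^-5 N) = 788.9 dyn

789 dyn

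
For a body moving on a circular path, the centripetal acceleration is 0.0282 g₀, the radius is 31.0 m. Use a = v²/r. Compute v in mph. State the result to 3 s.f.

6.55 mph

Rearranging: v = √(a·r).
a = 0.0282 g₀ = 0.2765 m/s²; r = 31.0 m.
v = 2.928 m/s
2.928 m/s × (1 mph / 0.4470 m/s) = 6.550 mph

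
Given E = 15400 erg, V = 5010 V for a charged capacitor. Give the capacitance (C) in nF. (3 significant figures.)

0.123 nF

Rearranging E = ½C·V² for C: C = 2E/V².
E = 15400 erg = 0.001540 J; V = 5010 V.
C = 1.227×10^-10 F
1.227×10^-10 F × (1 nF / 1.000×10^-9 F) = 0.1227 nF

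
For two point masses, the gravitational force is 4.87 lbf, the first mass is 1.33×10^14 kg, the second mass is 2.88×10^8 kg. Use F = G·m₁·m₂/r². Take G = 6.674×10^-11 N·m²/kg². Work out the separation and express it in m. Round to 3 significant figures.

From Newton's law of gravitation: r = √(G·m₁m₂/F).
F = 4.87 lbf = 21.66 N; m₁ = 1.33×10^14 kg; m₂ = 2.88×10^8 kg; G = 6.674×10^-11 N·m²/kg².
r = 3.435×10^5 m

3.44×10^5 m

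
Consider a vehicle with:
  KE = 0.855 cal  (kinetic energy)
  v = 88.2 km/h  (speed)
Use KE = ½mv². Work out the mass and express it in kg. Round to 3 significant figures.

Rearranging: m = 2·KE/v².
KE = 0.855 cal = 3.577 J; v = 88.2 km/h = 24.50 m/s.
m = 0.01192 kg

0.0119 kg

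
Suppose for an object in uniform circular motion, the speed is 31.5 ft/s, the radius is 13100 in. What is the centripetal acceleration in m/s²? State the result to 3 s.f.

0.277 m/s²

Directly: a = v²/r.
v = 31.5 ft/s = 9.601 m/s; r = 13100 in = 332.7 m.
a = 0.2770 m/s²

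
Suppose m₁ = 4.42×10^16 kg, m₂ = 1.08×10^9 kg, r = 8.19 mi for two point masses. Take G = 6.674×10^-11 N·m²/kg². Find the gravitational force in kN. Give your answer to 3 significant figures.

18300 kN

From Newton's law of gravitation: F = Gm₁m₂/r².
m₁ = 4.42×10^16 kg; m₂ = 1.08×10^9 kg; r = 8.19 mi = 13181 m; G = 6.674×10^-11 N·m²/kg².
F = 1.834×10^7 N
1.834×10^7 N × (1 kN / 1000 N) = 18339 kN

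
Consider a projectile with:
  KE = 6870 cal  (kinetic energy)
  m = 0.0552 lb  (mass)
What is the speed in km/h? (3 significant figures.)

5450 km/h

Solving KE = ½mv² for v: v = √(2·KE/m).
KE = 6870 cal = 28744 J; m = 0.0552 lb = 0.02504 kg.
v = 1515 m/s
1515 m/s × (1 km/h / 0.2778 m/s) = 5455 km/h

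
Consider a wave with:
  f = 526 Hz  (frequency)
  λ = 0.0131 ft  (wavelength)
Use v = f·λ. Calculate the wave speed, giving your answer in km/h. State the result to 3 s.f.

7.56 km/h

v is given directly by: v = fλ.
f = 526 Hz; λ = 0.0131 ft = 0.003993 m.
v = 2.100 m/s
2.100 m/s × (1 km/h / 0.2778 m/s) = 7.561 km/h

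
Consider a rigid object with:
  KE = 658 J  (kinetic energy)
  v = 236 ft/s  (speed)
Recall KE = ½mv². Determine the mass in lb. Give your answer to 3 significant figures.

Rearranging: m = 2·KE/v².
KE = 658 J; v = 236 ft/s = 71.93 m/s.
m = 0.2543 kg
0.2543 kg × (1 lb / 0.4536 kg) = 0.5607 lb

0.561 lb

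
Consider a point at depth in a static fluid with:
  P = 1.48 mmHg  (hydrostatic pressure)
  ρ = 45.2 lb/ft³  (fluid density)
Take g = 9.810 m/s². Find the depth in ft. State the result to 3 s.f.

0.0911 ft

Rearranging P = ρ·g·h for h: h = P/(ρ·g).
P = 1.48 mmHg = 197.3 Pa; ρ = 45.2 lb/ft³ = 724.0 kg/m³; g = 9.810 m/s².
h = 0.02778 m
0.02778 m × (1 ft / 0.3048 m) = 0.09114 ft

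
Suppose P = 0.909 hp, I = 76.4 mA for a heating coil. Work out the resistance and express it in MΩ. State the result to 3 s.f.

Rearranging: R = P/I².
P = 0.909 hp = 677.8 W; I = 76.4 mA = 0.07640 A.
R = 1.161×10^5 Ω
1.161×10^5 Ω × (1 MΩ / 1.000×10^6 Ω) = 0.1161 MΩ

0.116 MΩ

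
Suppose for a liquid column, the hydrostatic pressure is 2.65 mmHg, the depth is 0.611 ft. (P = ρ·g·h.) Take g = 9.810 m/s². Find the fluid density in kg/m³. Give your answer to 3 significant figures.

Rearranging: ρ = P/(g·h).
P = 2.65 mmHg = 353.3 Pa; h = 0.611 ft = 0.1862 m; g = 9.810 m/s².
ρ = 193.4 kg/m³

193 kg/m³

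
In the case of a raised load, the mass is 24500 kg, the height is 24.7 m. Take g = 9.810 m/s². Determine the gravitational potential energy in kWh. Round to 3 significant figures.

1.65 kWh

Directly: PE = mgh.
m = 24500 kg; h = 24.7 m; g = 9.810 m/s².
PE = 5.937×10^6 J  (the unit combination reduces to kg·m²/s² = J)
5.937×10^6 J × (1 kWh / 3.600×10^6 J) = 1.649 kWh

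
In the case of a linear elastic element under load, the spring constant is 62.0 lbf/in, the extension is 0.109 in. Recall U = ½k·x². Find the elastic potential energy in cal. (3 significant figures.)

Directly: U = ½kx².
k = 62.0 lbf/in = 10858 N/m; x = 0.109 in = 0.002769 m.
U = 0.04161 J
0.04161 J × (1 cal / 4.184 J) = 0.009946 cal

0.00995 cal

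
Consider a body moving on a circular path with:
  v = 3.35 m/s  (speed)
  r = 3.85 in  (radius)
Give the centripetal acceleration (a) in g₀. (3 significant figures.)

11.7 g₀

a is given directly by: a = v²/r.
v = 3.35 m/s; r = 3.85 in = 0.09779 m.
a = 114.8 m/s²
114.8 m/s² × (1 g₀ / 9.807 m/s²) = 11.70 g₀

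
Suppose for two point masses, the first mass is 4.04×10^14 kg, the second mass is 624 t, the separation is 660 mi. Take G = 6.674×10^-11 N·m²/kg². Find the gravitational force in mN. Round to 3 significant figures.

14.9 mN

From Newton's law of gravitation: F = Gm₁m₂/r².
m₁ = 4.04×10^14 kg; m₂ = 624 t = 6.240×10^5 kg; r = 660 mi = 1.062×10^6 m; G = 6.674×10^-11 N·m²/kg².
F = 0.01491 N
0.01491 N × (1 mN / 0.001000 N) = 14.91 mN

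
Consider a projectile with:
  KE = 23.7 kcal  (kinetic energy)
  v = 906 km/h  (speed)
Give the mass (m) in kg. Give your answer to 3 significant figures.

3.13 kg

Rearranging: m = 2·KE/v².
KE = 23.7 kcal = 99161 J; v = 906 km/h = 251.7 m/s.
m = 3.131 kg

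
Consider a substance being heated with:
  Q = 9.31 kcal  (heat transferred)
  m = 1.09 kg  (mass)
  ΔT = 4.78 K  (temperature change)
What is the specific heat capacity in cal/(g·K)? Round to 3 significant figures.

Solving Q = m·c·ΔT for c: c = Q/(m·ΔT).
Q = 9.31 kcal = 38953 J; m = 1.09 kg; ΔT = 4.78 K.
c = 7476 J/(kg·K)
7476 J/(kg·K) × (1 cal/(g·K) / 4184 J/(kg·K)) = 1.787 cal/(g·K)

1.79 cal/(g·K)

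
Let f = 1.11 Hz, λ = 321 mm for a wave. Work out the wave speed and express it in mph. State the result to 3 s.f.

v is given directly by: v = fλ.
f = 1.11 Hz; λ = 321 mm = 0.3210 m.
v = 0.3563 m/s
0.3563 m/s × (1 mph / 0.4470 m/s) = 0.7970 mph

0.797 mph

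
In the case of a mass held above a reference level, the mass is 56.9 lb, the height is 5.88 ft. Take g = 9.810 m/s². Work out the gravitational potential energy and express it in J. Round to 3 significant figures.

PE is given directly by: PE = mgh.
m = 56.9 lb = 25.81 kg; h = 5.88 ft = 1.792 m; g = 9.810 m/s².
PE = 453.8 J

454 J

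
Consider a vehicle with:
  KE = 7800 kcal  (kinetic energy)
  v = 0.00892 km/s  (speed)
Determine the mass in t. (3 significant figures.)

Rearranging: m = 2·KE/v².
KE = 7800 kcal = 3.264×10^7 J; v = 0.00892 km/s = 8.920 m/s.
m = 8.203×10^5 kg
8.203×10^5 kg × (1 t / 1000 kg) = 820.3 t

820 t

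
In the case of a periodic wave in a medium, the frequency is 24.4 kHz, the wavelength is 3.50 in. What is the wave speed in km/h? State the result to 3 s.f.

Directly: v = fλ.
f = 24.4 kHz = 24400 Hz; λ = 3.50 in = 0.08890 m.
v = 2169 m/s
2169 m/s × (1 km/h / 0.2778 m/s) = 7809 km/h

7810 km/h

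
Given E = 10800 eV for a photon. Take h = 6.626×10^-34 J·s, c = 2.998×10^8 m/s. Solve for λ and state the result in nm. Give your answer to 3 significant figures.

Rearranging: λ = hc/E.
E = 10800 eV = 1.730×10^-15 J; h = 6.626×10^-34 J·s; c = 2.998×10^8 m/s.
λ = 1.148×10^-10 m
1.148×10^-10 m × (1 nm / 1.000×10^-9 m) = 0.1148 nm

0.115 nm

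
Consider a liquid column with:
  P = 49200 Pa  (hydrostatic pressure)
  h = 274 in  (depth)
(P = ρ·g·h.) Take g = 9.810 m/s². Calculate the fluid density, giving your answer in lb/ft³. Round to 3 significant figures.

45.0 lb/ft³

Rearranging: ρ = P/(g·h).
P = 49200 Pa; h = 274 in = 6.960 m; g = 9.810 m/s².
ρ = 720.6 kg/m³
720.6 kg/m³ × (1 lb/ft³ / 16.02 kg/m³) = 44.99 lb/ft³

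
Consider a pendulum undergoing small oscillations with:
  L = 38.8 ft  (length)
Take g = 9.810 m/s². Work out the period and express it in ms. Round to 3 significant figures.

6900 ms

T is given directly by: T = 2π√(L/g).
L = 38.8 ft = 11.83 m; g = 9.810 m/s².
T = 6.899 s
6.899 s × (1 ms / 0.001000 s) = 6899 ms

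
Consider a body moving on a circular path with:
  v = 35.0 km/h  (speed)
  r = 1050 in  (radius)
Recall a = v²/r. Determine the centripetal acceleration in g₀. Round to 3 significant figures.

0.361 g₀

Directly: a = v²/r.
v = 35.0 km/h = 9.722 m/s; r = 1050 in = 26.67 m.
a = 3.544 m/s²
3.544 m/s² × (1 g₀ / 9.807 m/s²) = 0.3614 g₀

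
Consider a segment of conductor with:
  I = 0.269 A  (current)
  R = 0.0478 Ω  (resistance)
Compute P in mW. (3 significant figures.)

P is given directly by: P = I²R.
I = 0.269 A; R = 0.0478 Ω.
P = 0.003459 W  (the unit combination reduces to kg·m²/s³ = W)
0.003459 W × (1 mW / 0.001000 W) = 3.459 mW

3.46 mW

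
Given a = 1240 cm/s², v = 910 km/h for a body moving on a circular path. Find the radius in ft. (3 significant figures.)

Solving a = v²/r for r: r = v²/a.
a = 1240 cm/s² = 12.40 m/s²; v = 910 km/h = 252.8 m/s.
r = 5153 m
5153 m × (1 ft / 0.3048 m) = 16906 ft

16900 ft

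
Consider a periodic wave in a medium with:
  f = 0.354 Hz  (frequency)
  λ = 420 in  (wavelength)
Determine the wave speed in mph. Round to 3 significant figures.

v is given directly by: v = fλ.
f = 0.354 Hz; λ = 420 in = 10.67 m.
v = 3.776 m/s
3.776 m/s × (1 mph / 0.4470 m/s) = 8.448 mph

8.45 mph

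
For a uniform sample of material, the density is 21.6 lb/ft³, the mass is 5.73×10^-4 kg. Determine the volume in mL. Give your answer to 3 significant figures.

Solving ρ = m/V for V: V = m/ρ.
ρ = 21.6 lb/ft³ = 346.0 kg/m³; m = 5.73×10^-4 kg.
V = 1.656×10^-6 m³
1.656×10^-6 m³ × (1 mL / 1.000×10^-6 m³) = 1.656 mL

1.66 mL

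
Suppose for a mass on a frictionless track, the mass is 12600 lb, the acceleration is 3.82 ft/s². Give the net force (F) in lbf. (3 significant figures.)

1500 lbf

From Newton's second law: F = m·a.
m = 12600 lb = 5715 kg; a = 3.82 ft/s² = 1.164 m/s².
F = 6654 N
6654 N × (1 lbf / 4.448 N) = 1496 lbf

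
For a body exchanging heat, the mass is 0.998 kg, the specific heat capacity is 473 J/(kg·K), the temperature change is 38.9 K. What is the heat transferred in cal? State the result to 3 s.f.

4390 cal

Directly: Q = mcΔT.
m = 0.998 kg; c = 473 J/(kg·K); ΔT = 38.9 K.
Q = 18363 J
18363 J × (1 cal / 4.184 J) = 4389 cal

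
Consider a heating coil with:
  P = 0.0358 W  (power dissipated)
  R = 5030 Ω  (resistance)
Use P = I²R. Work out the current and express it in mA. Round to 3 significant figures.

Rearranging: I = √(P/R).
P = 0.0358 W; R = 5030 Ω.
I = 0.002668 A
0.002668 A × (1 mA / 0.001000 A) = 2.668 mA

2.67 mA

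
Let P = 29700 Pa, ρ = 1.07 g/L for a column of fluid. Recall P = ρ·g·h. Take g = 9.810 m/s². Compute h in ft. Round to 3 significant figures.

9280 ft

Solving P = ρ·g·h for h: h = P/(ρ·g).
P = 29700 Pa; ρ = 1.07 g/L = 1.070 kg/m³; g = 9.810 m/s².
h = 2829 m
2829 m × (1 ft / 0.3048 m) = 9283 ft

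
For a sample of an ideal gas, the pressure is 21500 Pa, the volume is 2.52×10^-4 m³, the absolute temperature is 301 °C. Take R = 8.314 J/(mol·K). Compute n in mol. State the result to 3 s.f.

From the ideal-gas law: n = PV/(RT).
P = 21500 Pa; V = 2.52×10^-4 m³; T = 301 °C = 574.1 K; R = 8.314 J/(mol·K).
n = 0.001135 mol

0.00114 mol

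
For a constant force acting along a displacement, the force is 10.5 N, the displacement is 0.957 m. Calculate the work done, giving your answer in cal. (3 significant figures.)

2.40 cal

Directly: W = F·d.
F = 10.5 N; d = 0.957 m.
W = 10.05 J
10.05 J × (1 cal / 4.184 J) = 2.402 cal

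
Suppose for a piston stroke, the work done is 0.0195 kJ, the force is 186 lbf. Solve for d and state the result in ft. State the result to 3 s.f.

0.0773 ft

Rearranging W = F·d for d: d = W/F.
W = 0.0195 kJ = 19.50 J; F = 186 lbf = 827.4 N.
d = 0.02357 m
0.02357 m × (1 ft / 0.3048 m) = 0.07733 ft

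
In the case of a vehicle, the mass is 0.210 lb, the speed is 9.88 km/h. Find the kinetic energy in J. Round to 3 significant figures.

0.359 J

KE is given directly by: KE = ½mv².
m = 0.210 lb = 0.09525 kg; v = 9.88 km/h = 2.744 m/s.
KE = 0.3587 J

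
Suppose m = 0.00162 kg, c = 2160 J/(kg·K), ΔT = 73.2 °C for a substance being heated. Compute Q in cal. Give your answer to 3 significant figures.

61.2 cal

Q is given directly by: Q = mcΔT.
m = 0.00162 kg; c = 2160 J/(kg·K); ΔT = 73.2 °C = 73.20 K.
Q = 256.1 J
256.1 J × (1 cal / 4.184 J) = 61.22 cal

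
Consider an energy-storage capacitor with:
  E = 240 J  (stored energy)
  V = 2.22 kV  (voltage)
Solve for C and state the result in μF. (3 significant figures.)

97.4 μF

Rearranging: C = 2E/V².
E = 240 J; V = 2.22 kV = 2220 V.
C = 9.739×10^-5 F
9.739×10^-5 F × (1 μF / 1.000×10^-6 F) = 97.39 μF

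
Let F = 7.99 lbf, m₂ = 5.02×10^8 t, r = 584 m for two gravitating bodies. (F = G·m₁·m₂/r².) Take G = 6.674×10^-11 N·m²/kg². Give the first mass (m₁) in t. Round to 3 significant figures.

From Newton's law of gravitation: m₁ = F·r²/(G·m₂).
F = 7.99 lbf = 35.54 N; m₂ = 5.02×10^8 t = 5.020×10^11 kg; r = 584 m; G = 6.674×10^-11 N·m²/kg².
m₁ = 3.618×10^5 kg
3.618×10^5 kg × (1 t / 1000 kg) = 361.8 t

362 t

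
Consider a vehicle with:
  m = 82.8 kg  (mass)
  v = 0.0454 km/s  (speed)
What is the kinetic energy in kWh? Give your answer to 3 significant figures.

Directly: KE = ½mv².
m = 82.8 kg; v = 0.0454 km/s = 45.40 m/s.
KE = 85332 J
85332 J × (1 kWh / 3.600×10^6 J) = 0.02370 kWh

0.0237 kWh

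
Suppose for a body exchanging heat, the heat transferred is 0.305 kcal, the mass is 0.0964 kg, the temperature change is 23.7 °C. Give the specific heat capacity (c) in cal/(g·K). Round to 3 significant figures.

Rearranging Q = m·c·ΔT for c: c = Q/(m·ΔT).
Q = 0.305 kcal = 1276 J; m = 0.0964 kg; ΔT = 23.7 °C = 23.70 K.
c = 558.6 J/(kg·K)
558.6 J/(kg·K) × (1 cal/(g·K) / 4184 J/(kg·K)) = 0.1335 cal/(g·K)

0.133 cal/(g·K)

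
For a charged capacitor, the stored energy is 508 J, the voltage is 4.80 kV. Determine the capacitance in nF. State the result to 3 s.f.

Rearranging E = ½C·V² for C: C = 2E/V².
E = 508 J; V = 4.80 kV = 4800 V.
C = 4.410×10^-5 F
4.410×10^-5 F × (1 nF / 1.000×10^-9 F) = 44097 nF

44100 nF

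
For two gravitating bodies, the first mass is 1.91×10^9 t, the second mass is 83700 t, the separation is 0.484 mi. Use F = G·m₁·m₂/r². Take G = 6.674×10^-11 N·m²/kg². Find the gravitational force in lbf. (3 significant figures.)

3950 lbf

F is given directly by: F = Gm₁m₂/r².
m₁ = 1.91×10^9 t = 1.910×10^12 kg; m₂ = 83700 t = 8.370×10^7 kg; r = 0.484 mi = 778.9 m; G = 6.674×10^-11 N·m²/kg².
F = 17586 N
17586 N × (1 lbf / 4.448 N) = 3953 lbf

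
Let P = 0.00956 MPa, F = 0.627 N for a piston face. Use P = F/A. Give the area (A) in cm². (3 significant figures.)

0.656 cm²

Rearranging: A = F/P.
P = 0.00956 MPa = 9560 Pa; F = 0.627 N.
A = 6.559×10^-5 m²
6.559×10^-5 m² × (1 cm² / 1.000×10^-4 m²) = 0.6559 cm²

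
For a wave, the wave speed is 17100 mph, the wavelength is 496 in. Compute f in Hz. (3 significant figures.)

Solving v = f·λ for f: f = v/λ.
v = 17100 mph = 7644 m/s; λ = 496 in = 12.60 m.
f = 606.8 Hz

607 Hz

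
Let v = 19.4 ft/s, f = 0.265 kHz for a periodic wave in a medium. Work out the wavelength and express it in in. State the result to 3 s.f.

Solving v = f·λ for λ: λ = v/f.
v = 19.4 ft/s = 5.913 m/s; f = 0.265 kHz = 265.0 Hz.
λ = 0.02231 m
0.02231 m × (1 in / 0.02540 m) = 0.8785 in

0.878 in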